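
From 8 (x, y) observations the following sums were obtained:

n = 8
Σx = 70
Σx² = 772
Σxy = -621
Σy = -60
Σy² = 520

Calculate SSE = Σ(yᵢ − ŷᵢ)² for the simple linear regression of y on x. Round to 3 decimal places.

12.219

Sxx = Σx² − (Σx)²/n = 772 − 612.5 = 159.5
Sxy = Σxy − (Σx)(Σy)/n = -621 − (-525) = -96
Syy = Σy² − (Σy)²/n = 520 − 450 = 70
b = Sxy/Sxx = -96/159.5 = -0.601881
SSE = Syy − b·Sxy = 70 − (-0.601881)·(-96) = 12.219436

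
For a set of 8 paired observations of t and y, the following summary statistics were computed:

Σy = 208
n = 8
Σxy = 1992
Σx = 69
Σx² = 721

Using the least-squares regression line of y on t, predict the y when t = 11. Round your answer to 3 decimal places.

Sxx = Σx² − (Σx)²/n = 721 − 595.125 = 125.875
Sxy = Σxy − (Σx)(Σy)/n = 1992 − 1794 = 198
b = Sxy/Sxx = 198/125.875 = 1.572989
a = ȳ − b·x̄ = 26 − 1.572989·8.625 = 12.432969
ŷ(11) = a + b·11 = 12.432969 + 1.572989·11 = 29.735849

29.736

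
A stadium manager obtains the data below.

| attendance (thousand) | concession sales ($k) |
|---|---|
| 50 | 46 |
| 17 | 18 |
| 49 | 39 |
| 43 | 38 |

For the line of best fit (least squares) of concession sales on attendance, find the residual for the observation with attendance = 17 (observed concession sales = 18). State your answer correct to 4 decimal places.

n = 4, Σx = 159, Σy = 141, Σxy = 6151, Σx² = 7039
Sxx = Σx² − (Σx)²/n = 7039 − 6320.25 = 718.75
Sxy = Σxy − (Σx)(Σy)/n = 6151 − 5604.75 = 546.25
b = Sxy/Sxx = 546.25/718.75 = 0.76
a = ȳ − b·x̄ = 35.25 − 0.76·39.75 = 5.04
ŷ(17) = 5.04 + 0.76·17 = 17.96
residual = y − ŷ = 18 − 17.96 = 0.04

0.0400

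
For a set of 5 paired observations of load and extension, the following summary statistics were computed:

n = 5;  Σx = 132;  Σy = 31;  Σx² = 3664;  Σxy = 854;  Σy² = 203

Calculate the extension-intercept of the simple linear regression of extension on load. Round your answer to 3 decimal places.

0.955

Sxx = Σx² − (Σx)²/n = 3664 − 3484.8 = 179.2
Sxy = Σxy − (Σx)(Σy)/n = 854 − 818.4 = 35.6
b = Sxy/Sxx = 35.6/179.2 = 0.198661
a = ȳ − b·x̄ = 6.2 − 0.198661·26.4 = 0.955357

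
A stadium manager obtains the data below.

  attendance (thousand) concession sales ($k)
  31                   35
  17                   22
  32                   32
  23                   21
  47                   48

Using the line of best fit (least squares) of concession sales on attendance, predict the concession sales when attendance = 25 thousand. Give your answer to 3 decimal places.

26.893

n = 5, Σx = 150, Σy = 158, Σxy = 5222, Σx² = 5012
Sxx = Σx² − (Σx)²/n = 5012 − 4500 = 512
Sxy = Σxy − (Σx)(Σy)/n = 5222 − 4740 = 482
b = Sxy/Sxx = 482/512 = 0.941406
a = ȳ − b·x̄ = 31.6 − 0.941406·30 = 3.357813
ŷ(25) = a + b·25 = 3.357813 + 0.941406·25 = 26.892969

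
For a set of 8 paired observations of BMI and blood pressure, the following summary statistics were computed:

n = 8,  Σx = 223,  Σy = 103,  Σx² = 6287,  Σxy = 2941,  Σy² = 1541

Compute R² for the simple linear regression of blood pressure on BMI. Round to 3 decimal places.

0.321

Sxx = Σx² − (Σx)²/n = 6287 − 6216.125 = 70.875
Sxy = Σxy − (Σx)(Σy)/n = 2941 − 2871.125 = 69.875
Syy = Σy² − (Σy)²/n = 1541 − 1326.125 = 214.875
R² = Sxy²/(Sxx·Syy) = (69.875)²/(70.875·214.875) = 0.320601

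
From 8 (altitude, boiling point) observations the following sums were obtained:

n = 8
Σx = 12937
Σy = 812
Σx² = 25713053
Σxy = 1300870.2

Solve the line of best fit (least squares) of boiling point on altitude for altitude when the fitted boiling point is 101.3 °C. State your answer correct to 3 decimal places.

1695.461

Sxx = Σx² − (Σx)²/n = 25713053 − 20920746.125 = 4792306.875
Sxy = Σxy − (Σx)(Σy)/n = 1300870.2 − 1313105.5 = -12235.3
b = Sxy/Sxx = -12235.3/4792306.875 = -0.002553
a = ȳ − b·x̄ = 101.5 − (-0.002553)·1617.125 = 105.628703
Set a + b·x = 101.3: x = (101.3 − 105.628703) / (-0.002553) = 1695.460748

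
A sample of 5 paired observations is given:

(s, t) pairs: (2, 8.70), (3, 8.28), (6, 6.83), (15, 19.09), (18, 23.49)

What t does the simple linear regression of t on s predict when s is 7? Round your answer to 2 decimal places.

n = 5, Σx = 44, Σy = 66.39, Σxy = 792.39, Σx² = 598
Sxx = Σx² − (Σx)²/n = 598 − 387.2 = 210.8
Sxy = Σxy − (Σx)(Σy)/n = 792.39 − 584.232 = 208.158
b = Sxy/Sxx = 208.158/210.8 = 0.987467
a = ȳ − b·x̄ = 13.278 − 0.987467·8.8 = 4.588292
ŷ(7) = a + b·7 = 4.588292 + 0.987467·7 = 11.500560

11.50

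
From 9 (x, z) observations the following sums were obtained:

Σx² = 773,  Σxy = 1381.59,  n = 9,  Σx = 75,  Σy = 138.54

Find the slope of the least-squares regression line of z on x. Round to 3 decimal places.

1.534

Sxx = Σx² − (Σx)²/n = 773 − 625 = 148
Sxy = Σxy − (Σx)(Σy)/n = 1381.59 − 1154.5 = 227.09
b = Sxy/Sxx = 227.09/148 = 1.534392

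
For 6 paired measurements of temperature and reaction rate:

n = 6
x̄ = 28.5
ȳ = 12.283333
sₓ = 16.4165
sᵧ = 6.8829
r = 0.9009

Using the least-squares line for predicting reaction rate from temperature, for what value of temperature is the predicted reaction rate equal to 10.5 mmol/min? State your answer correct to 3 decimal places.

23.779

b = r · sᵧ/sₓ = 0.9009 · 6.8829/16.4165 = 0.377718
a = ȳ − b·x̄ = 12.283333 − 0.377718·28.5 = 1.518375
Set a + b·x = 10.5: x = (10.5 − 1.518375) / 0.377718 = 23.778663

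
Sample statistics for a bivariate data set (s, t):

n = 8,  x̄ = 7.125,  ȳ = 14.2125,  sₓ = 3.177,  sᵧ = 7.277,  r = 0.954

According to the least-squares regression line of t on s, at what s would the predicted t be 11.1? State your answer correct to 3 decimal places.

b = r · sᵧ/sₓ = 0.954 · 7.277/3.177 = 2.185161
a = ȳ − b·x̄ = 14.2125 − 2.185161·7.125 = -1.356775
Set a + b·x = 11.1: x = (11.1 − (-1.356775)) / 2.185161 = 5.700620

5.701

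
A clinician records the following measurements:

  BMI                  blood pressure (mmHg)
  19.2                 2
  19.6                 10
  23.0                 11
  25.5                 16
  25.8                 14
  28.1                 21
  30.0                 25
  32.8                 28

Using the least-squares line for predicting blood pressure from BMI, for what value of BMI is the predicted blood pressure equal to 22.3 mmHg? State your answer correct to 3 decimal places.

n = 8, Σx = 204, Σy = 127, Σxy = 3515.1, Σx² = 5363.14
Sxx = Σx² − (Σx)²/n = 5363.14 − 5202 = 161.14
Sxy = Σxy − (Σx)(Σy)/n = 3515.1 − 3238.5 = 276.6
b = Sxy/Sxx = 276.6/161.14 = 1.716520
a = ȳ − b·x̄ = 15.875 − 1.716520·25.5 = -27.896255
Set a + b·x = 22.3: x = (22.3 − (-27.896255)) / 1.716520 = 29.243039

29.243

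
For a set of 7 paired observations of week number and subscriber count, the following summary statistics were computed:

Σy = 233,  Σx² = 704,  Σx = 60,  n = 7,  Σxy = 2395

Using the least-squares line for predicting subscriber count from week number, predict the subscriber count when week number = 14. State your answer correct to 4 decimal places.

44.6702

Sxx = Σx² − (Σx)²/n = 704 − 514.285714 = 189.714286
Sxy = Σxy − (Σx)(Σy)/n = 2395 − 1997.142857 = 397.857143
b = Sxy/Sxx = 397.857143/189.714286 = 2.097139
a = ȳ − b·x̄ = 33.285714 − 2.097139·8.571429 = 15.310241
ŷ(14) = a + b·14 = 15.310241 + 2.097139·14 = 44.670181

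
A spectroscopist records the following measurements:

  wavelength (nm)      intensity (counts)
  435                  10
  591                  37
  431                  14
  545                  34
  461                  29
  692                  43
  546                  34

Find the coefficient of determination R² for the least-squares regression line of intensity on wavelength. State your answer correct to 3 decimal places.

n = 7, Σx = 3701, Σy = 201, Σxy = 112470, Σx² = 2010793, Σy² = 6667
Sxx = Σx² − (Σx)²/n = 2010793 − 1956771.571429 = 54021.428571
Sxy = Σxy − (Σx)(Σy)/n = 112470 − 106271.571429 = 6198.428571
Syy = Σy² − (Σy)²/n = 6667 − 5771.571429 = 895.428571
R² = Sxy²/(Sxx·Syy) = (6198.428571)²/(54021.428571·895.428571) = 0.794266

0.794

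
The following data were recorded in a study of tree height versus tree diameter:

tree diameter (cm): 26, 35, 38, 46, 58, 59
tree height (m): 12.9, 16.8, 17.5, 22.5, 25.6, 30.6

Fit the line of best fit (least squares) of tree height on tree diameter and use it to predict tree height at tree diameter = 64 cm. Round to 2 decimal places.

n = 6, Σx = 262, Σy = 125.9, Σxy = 5913.6, Σx² = 12306
Sxx = Σx² − (Σx)²/n = 12306 − 11440.666667 = 865.333333
Sxy = Σxy − (Σx)(Σy)/n = 5913.6 − 5497.633333 = 415.966667
b = Sxy/Sxx = 415.966667/865.333333 = 0.480701
a = ȳ − b·x̄ = 20.983333 − 0.480701·43.666667 = -0.007280
ŷ(64) = a + b·64 = -0.007280 + 0.480701·64 = 30.757589

30.76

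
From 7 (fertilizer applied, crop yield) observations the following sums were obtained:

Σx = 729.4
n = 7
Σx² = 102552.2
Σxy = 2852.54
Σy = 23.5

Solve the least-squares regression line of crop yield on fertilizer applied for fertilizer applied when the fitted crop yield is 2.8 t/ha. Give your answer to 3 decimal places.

Sxx = Σx² − (Σx)²/n = 102552.2 − 76003.48 = 26548.72
Sxy = Σxy − (Σx)(Σy)/n = 2852.54 − 2448.7 = 403.84
b = Sxy/Sxx = 403.84/26548.72 = 0.015211
a = ȳ − b·x̄ = 3.357143 − 0.015211·104.2 = 1.772128
Set a + b·x = 2.8: x = (2.8 − 1.772128) / 0.015211 = 67.573044

67.573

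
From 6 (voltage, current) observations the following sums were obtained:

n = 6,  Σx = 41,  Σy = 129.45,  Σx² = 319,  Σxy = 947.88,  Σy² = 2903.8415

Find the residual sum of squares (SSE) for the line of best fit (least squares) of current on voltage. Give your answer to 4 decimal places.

7.7597

Sxx = Σx² − (Σx)²/n = 319 − 280.166667 = 38.833333
Sxy = Σxy − (Σx)(Σy)/n = 947.88 − 884.575 = 63.305
Syy = Σy² − (Σy)²/n = 2903.8415 − 2792.88375 = 110.95775
b = Sxy/Sxx = 63.305/38.833333 = 1.630172
SSE = Syy − b·Sxy = 110.95775 − 1.630172·63.305 = 7.759732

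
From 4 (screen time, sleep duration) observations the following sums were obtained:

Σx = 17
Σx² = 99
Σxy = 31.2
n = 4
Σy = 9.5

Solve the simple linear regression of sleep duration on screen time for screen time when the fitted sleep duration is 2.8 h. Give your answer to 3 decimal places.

Sxx = Σx² − (Σx)²/n = 99 − 72.25 = 26.75
Sxy = Σxy − (Σx)(Σy)/n = 31.2 − 40.375 = -9.175
b = Sxy/Sxx = -9.175/26.75 = -0.342991
a = ȳ − b·x̄ = 2.375 − (-0.342991)·4.25 = 3.832710
Set a + b·x = 2.8: x = (2.8 − 3.832710) / (-0.342991) = 3.010899

3.011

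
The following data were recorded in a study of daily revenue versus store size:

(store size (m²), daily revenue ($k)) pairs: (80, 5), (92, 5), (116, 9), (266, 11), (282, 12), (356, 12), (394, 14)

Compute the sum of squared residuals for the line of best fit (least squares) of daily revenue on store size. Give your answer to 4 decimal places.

8.8990

n = 7, Σx = 1586, Σy = 68, Σxy = 18002, Σx² = 460572, Σy² = 736
Sxx = Σx² − (Σx)²/n = 460572 − 359342.285714 = 101229.714286
Sxy = Σxy − (Σx)(Σy)/n = 18002 − 15406.857143 = 2595.142857
Syy = Σy² − (Σy)²/n = 736 − 660.571429 = 75.428571
b = Sxy/Sxx = 2595.142857/101229.714286 = 0.025636
SSE = Syy − b·Sxy = 75.428571 − 0.025636·2595.142857 = 8.899030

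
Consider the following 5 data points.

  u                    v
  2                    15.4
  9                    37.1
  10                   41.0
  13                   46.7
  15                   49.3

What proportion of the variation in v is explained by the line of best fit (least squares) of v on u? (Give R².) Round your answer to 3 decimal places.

n = 5, Σx = 49, Σy = 189.5, Σxy = 2121.3, Σx² = 579, Σy² = 7905.95
Sxx = Σx² − (Σx)²/n = 579 − 480.2 = 98.8
Sxy = Σxy − (Σx)(Σy)/n = 2121.3 − 1857.1 = 264.2
Syy = Σy² − (Σy)²/n = 7905.95 − 7182.05 = 723.9
R² = Sxy²/(Sxx·Syy) = (264.2)²/(98.8·723.9) = 0.975956

0.976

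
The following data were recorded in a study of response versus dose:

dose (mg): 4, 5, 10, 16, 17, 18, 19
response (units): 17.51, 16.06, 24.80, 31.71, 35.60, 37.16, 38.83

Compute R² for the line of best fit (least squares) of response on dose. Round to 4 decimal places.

n = 7, Σx = 89, Σy = 201.67, Σxy = 2917.55, Σx² = 1371, Σy² = 6341.0823
Sxx = Σx² − (Σx)²/n = 1371 − 1131.571429 = 239.428571
Sxy = Σxy − (Σx)(Σy)/n = 2917.55 − 2564.09 = 353.46
Syy = Σy² − (Σy)²/n = 6341.0823 − 5810.1127 = 530.9696
R² = Sxy²/(Sxx·Syy) = (353.46)²/(239.428571·530.9696) = 0.982732

0.9827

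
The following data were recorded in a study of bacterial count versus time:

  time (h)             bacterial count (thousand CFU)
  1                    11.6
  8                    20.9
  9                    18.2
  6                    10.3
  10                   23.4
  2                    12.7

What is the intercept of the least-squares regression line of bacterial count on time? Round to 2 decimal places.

9.22

n = 6, Σx = 36, Σy = 97.1, Σxy = 663.8, Σx² = 286
Sxx = Σx² − (Σx)²/n = 286 − 216 = 70
Sxy = Σxy − (Σx)(Σy)/n = 663.8 − 582.6 = 81.2
b = Sxy/Sxx = 81.2/70 = 1.16
a = ȳ − b·x̄ = 16.183333 − 1.16·6 = 9.223333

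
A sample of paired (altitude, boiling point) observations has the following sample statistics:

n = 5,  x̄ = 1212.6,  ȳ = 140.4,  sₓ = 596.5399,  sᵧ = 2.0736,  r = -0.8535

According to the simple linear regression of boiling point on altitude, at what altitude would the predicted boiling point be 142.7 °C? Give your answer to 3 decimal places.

b = r · sᵧ/sₓ = -0.8535 · 2.0736/596.5399 = -0.002967
a = ȳ − b·x̄ = 140.4 − (-0.002967)·1212.6 = 143.997548
Set a + b·x = 142.7: x = (142.7 − 143.997548) / (-0.002967) = 437.355269

437.355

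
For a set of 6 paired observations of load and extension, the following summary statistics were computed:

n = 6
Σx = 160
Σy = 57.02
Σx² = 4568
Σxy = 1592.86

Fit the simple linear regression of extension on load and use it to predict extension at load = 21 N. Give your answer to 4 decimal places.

Sxx = Σx² − (Σx)²/n = 4568 − 4266.666667 = 301.333333
Sxy = Σxy − (Σx)(Σy)/n = 1592.86 − 1520.533333 = 72.326667
b = Sxy/Sxx = 72.326667/301.333333 = 0.240022
a = ȳ − b·x̄ = 9.503333 − 0.240022·26.666667 = 3.102743
ŷ(21) = a + b·21 = 3.102743 + 0.240022·21 = 8.143208

8.1432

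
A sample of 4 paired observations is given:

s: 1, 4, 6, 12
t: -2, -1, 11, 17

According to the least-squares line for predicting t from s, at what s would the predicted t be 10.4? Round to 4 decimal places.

n = 4, Σx = 23, Σy = 25, Σxy = 264, Σx² = 197
Sxx = Σx² − (Σx)²/n = 197 − 132.25 = 64.75
Sxy = Σxy − (Σx)(Σy)/n = 264 − 143.75 = 120.25
b = Sxy/Sxx = 120.25/64.75 = 1.857143
a = ȳ − b·x̄ = 6.25 − 1.857143·5.75 = -4.428571
Set a + b·x = 10.4: x = (10.4 − (-4.428571)) / 1.857143 = 7.984615

7.9846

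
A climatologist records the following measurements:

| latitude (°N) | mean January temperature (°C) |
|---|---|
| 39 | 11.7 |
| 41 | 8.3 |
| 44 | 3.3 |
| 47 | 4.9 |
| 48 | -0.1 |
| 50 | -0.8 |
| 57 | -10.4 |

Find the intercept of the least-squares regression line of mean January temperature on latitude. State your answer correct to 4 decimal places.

n = 7, Σx = 326, Σy = 16.9, Σxy = 534.5, Σx² = 15400
Sxx = Σx² − (Σx)²/n = 15400 − 15182.285714 = 217.714286
Sxy = Σxy − (Σx)(Σy)/n = 534.5 − 787.057143 = -252.557143
b = Sxy/Sxx = -252.557143/217.714286 = -1.160039
a = ȳ − b·x̄ = 2.414286 − (-1.160039)·46.571429 = 56.438976

56.4390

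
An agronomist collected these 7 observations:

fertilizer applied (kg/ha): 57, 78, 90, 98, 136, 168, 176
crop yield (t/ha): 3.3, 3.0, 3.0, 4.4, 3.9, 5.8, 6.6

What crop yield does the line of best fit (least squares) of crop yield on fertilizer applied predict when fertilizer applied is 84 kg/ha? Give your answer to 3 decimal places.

n = 7, Σx = 803, Σy = 30, Σxy = 3789.7, Σx² = 104733
Sxx = Σx² − (Σx)²/n = 104733 − 92115.571429 = 12617.428571
Sxy = Σxy − (Σx)(Σy)/n = 3789.7 − 3441.428571 = 348.271429
b = Sxy/Sxx = 348.271429/12617.428571 = 0.027602
a = ȳ − b·x̄ = 4.285714 − 0.027602·114.714286 = 1.119324
ŷ(84) = a + b·84 = 1.119324 + 0.027602·84 = 3.437926

3.438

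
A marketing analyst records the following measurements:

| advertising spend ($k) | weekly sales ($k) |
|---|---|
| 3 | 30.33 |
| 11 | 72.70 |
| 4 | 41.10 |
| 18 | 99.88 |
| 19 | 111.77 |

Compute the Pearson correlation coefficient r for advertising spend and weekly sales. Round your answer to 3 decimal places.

n = 5, Σx = 55, Σy = 355.78, Σxy = 4976.56, Σx² = 831, Σy² = 30362.9562
Sxx = Σx² − (Σx)²/n = 831 − 605 = 226
Sxy = Σxy − (Σx)(Σy)/n = 4976.56 − 3913.58 = 1062.98
Syy = Σy² − (Σy)²/n = 30362.9562 − 25315.88168 = 5047.07452
r = Sxy/√(Sxx·Syy) = 1062.98/√(1140638.84152) = 1062.98/1068.006948 = 0.995293

0.995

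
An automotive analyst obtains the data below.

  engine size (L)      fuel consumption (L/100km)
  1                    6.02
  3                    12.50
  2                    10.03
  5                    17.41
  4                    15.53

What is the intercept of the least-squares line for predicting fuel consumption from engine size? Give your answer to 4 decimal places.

3.8140

n = 5, Σx = 15, Σy = 61.49, Σxy = 212.75, Σx² = 55
Sxx = Σx² − (Σx)²/n = 55 − 45 = 10
Sxy = Σxy − (Σx)(Σy)/n = 212.75 − 184.47 = 28.28
b = Sxy/Sxx = 28.28/10 = 2.828
a = ȳ − b·x̄ = 12.298 − 2.828·3 = 3.814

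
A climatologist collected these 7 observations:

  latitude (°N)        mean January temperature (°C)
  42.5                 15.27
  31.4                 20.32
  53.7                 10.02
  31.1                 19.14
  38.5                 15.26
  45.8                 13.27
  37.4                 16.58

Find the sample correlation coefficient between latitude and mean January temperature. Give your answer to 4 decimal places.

n = 7, Σx = 280.4, Σy = 109.86, Σxy = 4235.719, Σx² = 11621.76, Σy² = 1796.6722
Sxx = Σx² − (Σx)²/n = 11621.76 − 11232.022857 = 389.737143
Sxy = Σxy − (Σx)(Σy)/n = 4235.719 − 4400.677714 = -164.958714
Syy = Σy² − (Σy)²/n = 1796.6722 − 1724.174229 = 72.497971
r = Sxy/√(Sxx·Syy) = -164.958714/√(28255.152248) = -164.958714/168.092689 = -0.981356

-0.9814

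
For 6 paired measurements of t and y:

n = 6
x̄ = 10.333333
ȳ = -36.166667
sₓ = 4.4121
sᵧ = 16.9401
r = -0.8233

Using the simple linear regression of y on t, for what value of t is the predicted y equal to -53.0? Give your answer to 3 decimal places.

b = r · sᵧ/sₓ = -0.8233 · 16.9401/4.4121 = -3.161031
a = ȳ − b·x̄ = -36.166667 − (-3.161031)·10.333333 = -3.502682
Set a + b·x = -53.0: x = (-53.0 − (-3.502682)) / (-3.161031) = 15.658600

15.659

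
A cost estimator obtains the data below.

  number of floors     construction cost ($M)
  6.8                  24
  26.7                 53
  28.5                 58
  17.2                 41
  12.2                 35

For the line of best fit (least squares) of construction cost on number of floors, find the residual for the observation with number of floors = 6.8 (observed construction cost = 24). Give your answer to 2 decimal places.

-1.36

n = 5, Σx = 91.4, Σy = 211, Σxy = 4363.5, Σx² = 2016.06
Sxx = Σx² − (Σx)²/n = 2016.06 − 1670.792 = 345.268
Sxy = Σxy − (Σx)(Σy)/n = 4363.5 − 3857.08 = 506.42
b = Sxy/Sxx = 506.42/345.268 = 1.466745
a = ȳ − b·x̄ = 42.2 − 1.466745·18.28 = 15.387907
ŷ(6.8) = 15.387907 + 1.466745·6.8 = 25.361771
residual = y − ŷ = 24 − 25.361771 = -1.361771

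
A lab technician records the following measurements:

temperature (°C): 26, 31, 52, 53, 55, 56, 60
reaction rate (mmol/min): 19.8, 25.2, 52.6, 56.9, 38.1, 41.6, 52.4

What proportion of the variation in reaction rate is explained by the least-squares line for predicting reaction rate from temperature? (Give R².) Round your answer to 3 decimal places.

n = 7, Σx = 333, Σy = 286.6, Σxy = 14616, Σx² = 16911, Σy² = 12959.38
Sxx = Σx² − (Σx)²/n = 16911 − 15841.285714 = 1069.714286
Sxy = Σxy − (Σx)(Σy)/n = 14616 − 13633.971429 = 982.028571
Syy = Σy² − (Σy)²/n = 12959.38 − 11734.222857 = 1225.157143
R² = Sxy²/(Sxx·Syy) = (982.028571)²/(1069.714286·1225.157143) = 0.735849

0.736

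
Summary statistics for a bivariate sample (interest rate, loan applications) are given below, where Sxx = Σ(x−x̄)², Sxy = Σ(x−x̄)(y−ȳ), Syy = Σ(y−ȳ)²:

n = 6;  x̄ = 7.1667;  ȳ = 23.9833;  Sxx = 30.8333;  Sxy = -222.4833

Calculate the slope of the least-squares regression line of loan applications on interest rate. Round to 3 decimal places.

b = Sxy/Sxx = -222.4833/30.8333 = -7.215682

-7.216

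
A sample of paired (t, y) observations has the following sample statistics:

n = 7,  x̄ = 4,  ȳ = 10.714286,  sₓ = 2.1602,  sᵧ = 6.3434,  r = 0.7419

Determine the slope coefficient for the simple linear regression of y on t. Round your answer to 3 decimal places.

2.179

b = r · sᵧ/sₓ = 0.7419 · 6.3434/2.1602 = 2.178580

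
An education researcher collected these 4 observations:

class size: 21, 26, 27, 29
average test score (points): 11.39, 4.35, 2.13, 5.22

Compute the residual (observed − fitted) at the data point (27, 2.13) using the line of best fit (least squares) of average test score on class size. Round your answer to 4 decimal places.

-2.4415

n = 4, Σx = 103, Σy = 23.09, Σxy = 561.18, Σx² = 2687
Sxx = Σx² − (Σx)²/n = 2687 − 2652.25 = 34.75
Sxy = Σxy − (Σx)(Σy)/n = 561.18 − 594.5675 = -33.3875
b = Sxy/Sxx = -33.3875/34.75 = -0.960791
a = ȳ − b·x̄ = 5.7725 − (-0.960791)·25.75 = 30.512878
ŷ(27) = 30.512878 + (-0.960791)·27 = 4.571511
residual = y − ŷ = 2.13 − 4.571511 = -2.441511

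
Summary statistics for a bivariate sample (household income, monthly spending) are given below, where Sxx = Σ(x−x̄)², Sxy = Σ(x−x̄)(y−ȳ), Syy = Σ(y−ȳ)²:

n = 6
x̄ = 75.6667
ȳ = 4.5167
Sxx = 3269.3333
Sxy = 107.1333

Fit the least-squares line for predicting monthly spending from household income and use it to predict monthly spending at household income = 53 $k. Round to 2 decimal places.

3.77

b = Sxy/Sxx = 107.1333/3269.3333 = 0.032769
a = ȳ − b·x̄ = 4.5167 − 0.032769·75.6667 = 2.037166
ŷ(53) = a + b·53 = 2.037166 + 0.032769·53 = 3.773931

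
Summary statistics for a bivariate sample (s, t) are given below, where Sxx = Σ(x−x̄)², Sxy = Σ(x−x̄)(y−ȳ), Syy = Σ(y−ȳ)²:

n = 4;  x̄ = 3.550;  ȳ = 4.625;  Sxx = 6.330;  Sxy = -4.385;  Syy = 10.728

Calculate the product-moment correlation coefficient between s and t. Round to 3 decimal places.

-0.532

r = Sxy/√(Sxx·Syy) = -4.385/√(67.90824) = -4.385/8.240646 = -0.532119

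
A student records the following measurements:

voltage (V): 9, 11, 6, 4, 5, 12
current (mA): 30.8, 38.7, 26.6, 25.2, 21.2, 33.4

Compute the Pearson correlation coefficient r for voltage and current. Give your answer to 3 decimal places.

0.887

n = 6, Σx = 47, Σy = 175.9, Σxy = 1470.1, Σx² = 423, Σy² = 5353.93
Sxx = Σx² − (Σx)²/n = 423 − 368.166667 = 54.833333
Sxy = Σxy − (Σx)(Σy)/n = 1470.1 − 1377.883333 = 92.216667
Syy = Σy² − (Σy)²/n = 5353.93 − 5156.801667 = 197.128333
r = Sxy/√(Sxx·Syy) = 92.216667/√(10809.203611) = 92.216667/103.967320 = 0.886977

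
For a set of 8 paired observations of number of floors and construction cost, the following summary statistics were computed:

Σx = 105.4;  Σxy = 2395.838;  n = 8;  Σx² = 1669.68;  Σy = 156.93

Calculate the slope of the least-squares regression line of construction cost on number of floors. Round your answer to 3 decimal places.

Sxx = Σx² − (Σx)²/n = 1669.68 − 1388.645 = 281.035
Sxy = Σxy − (Σx)(Σy)/n = 2395.838 − 2067.55275 = 328.28525
b = Sxy/Sxx = 328.28525/281.035 = 1.168129

1.168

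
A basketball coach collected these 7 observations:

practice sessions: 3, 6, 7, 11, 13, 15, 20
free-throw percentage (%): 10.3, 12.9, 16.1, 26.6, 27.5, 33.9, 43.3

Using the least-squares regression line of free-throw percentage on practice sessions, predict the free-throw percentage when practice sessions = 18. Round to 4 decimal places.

n = 7, Σx = 75, Σy = 170.6, Σxy = 2245.6, Σx² = 1009
Sxx = Σx² − (Σx)²/n = 1009 − 803.571429 = 205.428571
Sxy = Σxy − (Σx)(Σy)/n = 2245.6 − 1827.857143 = 417.742857
b = Sxy/Sxx = 417.742857/205.428571 = 2.033519
a = ȳ − b·x̄ = 24.371429 − 2.033519·10.714286 = 2.583727
ŷ(18) = a + b·18 = 2.583727 + 2.033519·18 = 39.187065

39.1871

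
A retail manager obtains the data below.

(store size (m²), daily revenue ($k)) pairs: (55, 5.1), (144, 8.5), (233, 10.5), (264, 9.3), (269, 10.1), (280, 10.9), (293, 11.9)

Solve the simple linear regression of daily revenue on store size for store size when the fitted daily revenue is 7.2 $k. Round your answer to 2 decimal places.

123.37

n = 7, Σx = 1538, Σy = 66.3, Σxy = 15661.8, Σx² = 384356
Sxx = Σx² − (Σx)²/n = 384356 − 337920.571429 = 46435.428571
Sxy = Σxy − (Σx)(Σy)/n = 15661.8 − 14567.057143 = 1094.742857
b = Sxy/Sxx = 1094.742857/46435.428571 = 0.023576
a = ȳ − b·x̄ = 9.471429 − 0.023576·219.714286 = 4.291534
Set a + b·x = 7.2: x = (7.2 − 4.291534) / 0.023576 = 123.367679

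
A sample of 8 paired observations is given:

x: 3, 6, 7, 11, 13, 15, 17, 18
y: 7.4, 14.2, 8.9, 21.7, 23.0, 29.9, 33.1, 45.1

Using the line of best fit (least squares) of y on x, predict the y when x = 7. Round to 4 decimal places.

13.4129

n = 8, Σx = 90, Σy = 183.3, Σxy = 2530.4, Σx² = 1222
Sxx = Σx² − (Σx)²/n = 1222 − 1012.5 = 209.5
Sxy = Σxy − (Σx)(Σy)/n = 2530.4 − 2062.125 = 468.275
b = Sxy/Sxx = 468.275/209.5 = 2.235203
a = ȳ − b·x̄ = 22.9125 − 2.235203·11.25 = -2.233532
ŷ(7) = a + b·7 = -2.233532 + 2.235203·7 = 13.412888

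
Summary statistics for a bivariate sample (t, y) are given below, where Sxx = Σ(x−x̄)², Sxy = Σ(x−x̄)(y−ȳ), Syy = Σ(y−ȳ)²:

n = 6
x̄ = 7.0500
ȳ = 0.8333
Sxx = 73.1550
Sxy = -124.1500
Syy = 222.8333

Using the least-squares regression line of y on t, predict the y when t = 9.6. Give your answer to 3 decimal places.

b = Sxy/Sxx = -124.15/73.155 = -1.697082
a = ȳ − b·x̄ = 0.8333 − (-1.697082)·7.05 = 12.797725
ŷ(9.6) = a + b·9.6 = 12.797725 + (-1.697082)·9.6 = -3.494258

-3.494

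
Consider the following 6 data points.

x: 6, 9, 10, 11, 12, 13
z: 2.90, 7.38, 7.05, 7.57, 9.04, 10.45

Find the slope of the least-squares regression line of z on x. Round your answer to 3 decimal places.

0.993

n = 6, Σx = 61, Σy = 44.39, Σxy = 481.92, Σx² = 651
Sxx = Σx² − (Σx)²/n = 651 − 620.166667 = 30.833333
Sxy = Σxy − (Σx)(Σy)/n = 481.92 − 451.298333 = 30.621667
b = Sxy/Sxx = 30.621667/30.833333 = 0.993135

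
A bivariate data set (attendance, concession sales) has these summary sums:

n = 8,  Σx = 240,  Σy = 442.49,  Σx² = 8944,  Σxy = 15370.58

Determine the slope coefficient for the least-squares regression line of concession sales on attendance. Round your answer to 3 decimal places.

1.202

Sxx = Σx² − (Σx)²/n = 8944 − 7200 = 1744
Sxy = Σxy − (Σx)(Σy)/n = 15370.58 − 13274.7 = 2095.88
b = Sxy/Sxx = 2095.88/1744 = 1.201766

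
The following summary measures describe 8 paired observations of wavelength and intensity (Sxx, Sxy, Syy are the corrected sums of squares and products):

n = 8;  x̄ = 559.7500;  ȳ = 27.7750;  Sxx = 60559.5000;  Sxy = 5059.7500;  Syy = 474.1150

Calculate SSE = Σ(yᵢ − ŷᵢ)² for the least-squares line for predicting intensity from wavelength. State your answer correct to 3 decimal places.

b = Sxy/Sxx = 5059.75/60559.5 = 0.083550
SSE = Syy − b·Sxy = 474.115 − 0.083550·5059.75 = 51.372572

51.373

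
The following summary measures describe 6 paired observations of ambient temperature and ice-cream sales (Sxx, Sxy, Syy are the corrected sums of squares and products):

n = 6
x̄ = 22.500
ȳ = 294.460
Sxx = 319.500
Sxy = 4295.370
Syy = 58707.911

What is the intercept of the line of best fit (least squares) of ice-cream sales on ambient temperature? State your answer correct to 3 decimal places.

-8.031

b = Sxy/Sxx = 4295.37/319.5 = 13.444038
a = ȳ − b·x̄ = 294.46 − 13.444038·22.5 = -8.030845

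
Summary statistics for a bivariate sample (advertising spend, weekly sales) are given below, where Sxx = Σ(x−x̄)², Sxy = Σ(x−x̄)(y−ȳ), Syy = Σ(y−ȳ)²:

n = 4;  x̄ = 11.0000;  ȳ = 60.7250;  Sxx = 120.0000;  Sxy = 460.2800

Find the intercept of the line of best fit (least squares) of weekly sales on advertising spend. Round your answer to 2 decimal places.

18.53

b = Sxy/Sxx = 460.28/120 = 3.835667
a = ȳ − b·x̄ = 60.725 − 3.835667·11 = 18.532667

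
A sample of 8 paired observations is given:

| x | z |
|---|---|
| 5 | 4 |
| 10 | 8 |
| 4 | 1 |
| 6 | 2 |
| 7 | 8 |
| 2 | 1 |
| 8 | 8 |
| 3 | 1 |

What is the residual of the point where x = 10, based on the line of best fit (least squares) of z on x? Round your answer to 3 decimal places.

n = 8, Σx = 45, Σy = 33, Σxy = 241, Σx² = 303
Sxx = Σx² − (Σx)²/n = 303 − 253.125 = 49.875
Sxy = Σxy − (Σx)(Σy)/n = 241 − 185.625 = 55.375
b = Sxy/Sxx = 55.375/49.875 = 1.110276
a = ȳ − b·x̄ = 4.125 − 1.110276·5.625 = -2.120301
ŷ(10) = -2.120301 + 1.110276·10 = 8.982456
residual = y − ŷ = 8 − 8.982456 = -0.982456

-0.982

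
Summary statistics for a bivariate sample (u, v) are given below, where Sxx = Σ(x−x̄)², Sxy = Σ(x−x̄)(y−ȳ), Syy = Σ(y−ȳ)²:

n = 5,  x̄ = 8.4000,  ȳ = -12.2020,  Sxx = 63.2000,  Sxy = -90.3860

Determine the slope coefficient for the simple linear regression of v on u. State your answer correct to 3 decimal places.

b = Sxy/Sxx = -90.386/63.2 = -1.430158

-1.430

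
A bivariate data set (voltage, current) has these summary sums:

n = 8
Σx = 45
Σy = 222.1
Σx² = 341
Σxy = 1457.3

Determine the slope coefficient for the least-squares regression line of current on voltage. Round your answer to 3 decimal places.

Sxx = Σx² − (Σx)²/n = 341 − 253.125 = 87.875
Sxy = Σxy − (Σx)(Σy)/n = 1457.3 − 1249.3125 = 207.9875
b = Sxy/Sxx = 207.9875/87.875 = 2.366856

2.367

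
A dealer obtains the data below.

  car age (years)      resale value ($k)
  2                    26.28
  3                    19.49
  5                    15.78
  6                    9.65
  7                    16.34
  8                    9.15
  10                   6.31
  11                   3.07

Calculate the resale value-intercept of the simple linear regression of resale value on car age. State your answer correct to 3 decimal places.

n = 8, Σx = 52, Σy = 106.07, Σxy = 532.28, Σx² = 408
Sxx = Σx² − (Σx)²/n = 408 − 338 = 70
Sxy = Σxy − (Σx)(Σy)/n = 532.28 − 689.455 = -157.175
b = Sxy/Sxx = -157.175/70 = -2.245357
a = ȳ − b·x̄ = 13.25875 − (-2.245357)·6.5 = 27.853571

27.854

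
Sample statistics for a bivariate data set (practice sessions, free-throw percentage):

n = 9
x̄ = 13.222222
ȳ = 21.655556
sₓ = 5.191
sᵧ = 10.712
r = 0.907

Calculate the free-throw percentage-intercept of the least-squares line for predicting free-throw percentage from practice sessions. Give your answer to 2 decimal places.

-3.09

b = r · sᵧ/sₓ = 0.907 · 10.712/5.191 = 1.871659
a = ȳ − b·x̄ = 21.655556 − 1.871659·13.222222 = -3.091940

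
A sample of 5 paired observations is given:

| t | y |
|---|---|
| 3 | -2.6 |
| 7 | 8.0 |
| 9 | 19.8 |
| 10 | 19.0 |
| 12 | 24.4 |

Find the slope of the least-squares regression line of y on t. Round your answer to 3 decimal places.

3.134

n = 5, Σx = 41, Σy = 68.6, Σxy = 709.2, Σx² = 383
Sxx = Σx² − (Σx)²/n = 383 − 336.2 = 46.8
Sxy = Σxy − (Σx)(Σy)/n = 709.2 − 562.52 = 146.68
b = Sxy/Sxx = 146.68/46.8 = 3.134188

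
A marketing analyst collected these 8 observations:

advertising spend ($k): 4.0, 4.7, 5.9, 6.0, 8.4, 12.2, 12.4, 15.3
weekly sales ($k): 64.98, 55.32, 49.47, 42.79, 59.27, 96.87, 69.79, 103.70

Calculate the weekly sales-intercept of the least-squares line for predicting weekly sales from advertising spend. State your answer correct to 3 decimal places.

n = 8, Σx = 68.9, Σy = 542.19, Σxy = 5200.225, Σx² = 716.15
Sxx = Σx² − (Σx)²/n = 716.15 − 593.40125 = 122.74875
Sxy = Σxy − (Σx)(Σy)/n = 5200.225 − 4669.611375 = 530.613625
b = Sxy/Sxx = 530.613625/122.74875 = 4.322762
a = ȳ − b·x̄ = 67.77375 − 4.322762·8.6125 = 30.543963

30.544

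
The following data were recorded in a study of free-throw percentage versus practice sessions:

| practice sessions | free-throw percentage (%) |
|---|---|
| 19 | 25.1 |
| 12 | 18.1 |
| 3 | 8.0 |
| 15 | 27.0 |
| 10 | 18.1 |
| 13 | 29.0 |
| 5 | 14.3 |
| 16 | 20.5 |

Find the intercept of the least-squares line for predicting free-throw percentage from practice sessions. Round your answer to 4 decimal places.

n = 8, Σx = 93, Σy = 160.1, Σxy = 2080.6, Σx² = 1289
Sxx = Σx² − (Σx)²/n = 1289 − 1081.125 = 207.875
Sxy = Σxy − (Σx)(Σy)/n = 2080.6 − 1861.1625 = 219.4375
b = Sxy/Sxx = 219.4375/207.875 = 1.055622
a = ȳ − b·x̄ = 20.0125 − 1.055622·11.625 = 7.740890

7.7409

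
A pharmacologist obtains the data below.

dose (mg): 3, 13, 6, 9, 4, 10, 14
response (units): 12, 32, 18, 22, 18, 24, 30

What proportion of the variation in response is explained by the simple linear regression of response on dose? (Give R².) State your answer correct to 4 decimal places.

n = 7, Σx = 59, Σy = 156, Σxy = 1490, Σx² = 607, Σy² = 3776
Sxx = Σx² − (Σx)²/n = 607 − 497.285714 = 109.714286
Sxy = Σxy − (Σx)(Σy)/n = 1490 − 1314.857143 = 175.142857
Syy = Σy² − (Σy)²/n = 3776 − 3476.571429 = 299.428571
R² = Sxy²/(Sxx·Syy) = (175.142857)²/(109.714286·299.428571) = 0.933745

0.9337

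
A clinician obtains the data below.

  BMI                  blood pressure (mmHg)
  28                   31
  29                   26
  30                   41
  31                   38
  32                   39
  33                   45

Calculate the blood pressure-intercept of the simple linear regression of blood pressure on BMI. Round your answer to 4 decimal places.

n = 6, Σx = 183, Σy = 220, Σxy = 6763, Σx² = 5599
Sxx = Σx² − (Σx)²/n = 5599 − 5581.5 = 17.5
Sxy = Σxy − (Σx)(Σy)/n = 6763 − 6710 = 53
b = Sxy/Sxx = 53/17.5 = 3.028571
a = ȳ − b·x̄ = 36.666667 − 3.028571·30.5 = -55.704762

-55.7048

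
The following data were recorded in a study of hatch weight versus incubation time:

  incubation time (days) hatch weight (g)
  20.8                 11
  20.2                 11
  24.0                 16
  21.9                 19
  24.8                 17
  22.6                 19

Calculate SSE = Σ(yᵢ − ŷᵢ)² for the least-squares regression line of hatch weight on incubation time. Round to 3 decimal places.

n = 6, Σx = 134.3, Σy = 93, Σxy = 2102.1, Σx² = 3022.09, Σy² = 1509
Sxx = Σx² − (Σx)²/n = 3022.09 − 3006.081667 = 16.008333
Sxy = Σxy − (Σx)(Σy)/n = 2102.1 − 2081.65 = 20.45
Syy = Σy² − (Σy)²/n = 1509 − 1441.5 = 67.5
b = Sxy/Sxx = 20.45/16.008333 = 1.277460
SSE = Syy − b·Sxy = 67.5 − 1.277460·20.45 = 41.375950

41.376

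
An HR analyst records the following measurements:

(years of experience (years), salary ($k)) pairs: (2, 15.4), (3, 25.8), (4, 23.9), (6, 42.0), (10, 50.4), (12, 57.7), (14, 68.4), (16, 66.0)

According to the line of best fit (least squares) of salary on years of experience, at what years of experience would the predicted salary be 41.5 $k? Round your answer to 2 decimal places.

n = 8, Σx = 67, Σy = 349.6, Σxy = 3665.8, Σx² = 761
Sxx = Σx² − (Σx)²/n = 761 − 561.125 = 199.875
Sxy = Σxy − (Σx)(Σy)/n = 3665.8 − 2927.9 = 737.9
b = Sxy/Sxx = 737.9/199.875 = 3.691807
a = ȳ − b·x̄ = 43.7 − 3.691807·8.375 = 12.781113
Set a + b·x = 41.5: x = (41.5 − 12.781113) / 3.691807 = 7.779086

7.78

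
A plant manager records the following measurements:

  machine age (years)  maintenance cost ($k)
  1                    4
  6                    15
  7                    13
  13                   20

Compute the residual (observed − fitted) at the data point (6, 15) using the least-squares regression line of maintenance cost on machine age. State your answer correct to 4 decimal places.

2.9691

n = 4, Σx = 27, Σy = 52, Σxy = 445, Σx² = 255
Sxx = Σx² − (Σx)²/n = 255 − 182.25 = 72.75
Sxy = Σxy − (Σx)(Σy)/n = 445 − 351 = 94
b = Sxy/Sxx = 94/72.75 = 1.292096
a = ȳ − b·x̄ = 13 − 1.292096·6.75 = 4.278351
ŷ(6) = 4.278351 + 1.292096·6 = 12.030928
residual = y − ŷ = 15 − 12.030928 = 2.969072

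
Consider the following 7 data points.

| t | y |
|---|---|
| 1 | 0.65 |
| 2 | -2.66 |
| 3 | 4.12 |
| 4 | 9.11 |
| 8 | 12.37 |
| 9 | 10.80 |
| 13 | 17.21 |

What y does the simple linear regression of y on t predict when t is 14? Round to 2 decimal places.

n = 7, Σx = 40, Σy = 51.6, Σxy = 464.02, Σx² = 344
Sxx = Σx² − (Σx)²/n = 344 − 228.571429 = 115.428571
Sxy = Σxy − (Σx)(Σy)/n = 464.02 − 294.857143 = 169.162857
b = Sxy/Sxx = 169.162857/115.428571 = 1.465520
a = ȳ − b·x̄ = 7.371429 − 1.465520·5.714286 = -1.002970
ŷ(14) = a + b·14 = -1.002970 + 1.465520·14 = 19.514307

19.51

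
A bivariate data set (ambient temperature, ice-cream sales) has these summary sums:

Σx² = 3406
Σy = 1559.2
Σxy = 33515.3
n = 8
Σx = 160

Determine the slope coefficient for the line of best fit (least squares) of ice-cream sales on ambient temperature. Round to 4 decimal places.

11.3170

Sxx = Σx² − (Σx)²/n = 3406 − 3200 = 206
Sxy = Σxy − (Σx)(Σy)/n = 33515.3 − 31184 = 2331.3
b = Sxy/Sxx = 2331.3/206 = 11.316990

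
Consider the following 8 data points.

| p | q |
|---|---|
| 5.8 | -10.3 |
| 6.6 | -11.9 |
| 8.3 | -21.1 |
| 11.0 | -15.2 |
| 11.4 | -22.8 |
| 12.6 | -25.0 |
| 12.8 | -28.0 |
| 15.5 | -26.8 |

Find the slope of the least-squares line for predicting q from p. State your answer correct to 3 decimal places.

n = 8, Σx = 84, Σy = -161.1, Σxy = -1829.33, Σx² = 959.9
Sxx = Σx² − (Σx)²/n = 959.9 − 882 = 77.9
Sxy = Σxy − (Σx)(Σy)/n = -1829.33 − (-1691.55) = -137.78
b = Sxy/Sxx = -137.78/77.9 = -1.768678

-1.769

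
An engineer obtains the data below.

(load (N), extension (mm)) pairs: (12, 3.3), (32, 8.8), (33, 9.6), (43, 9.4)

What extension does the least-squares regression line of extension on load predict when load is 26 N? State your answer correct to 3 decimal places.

n = 4, Σx = 120, Σy = 31.1, Σxy = 1042.2, Σx² = 4106
Sxx = Σx² − (Σx)²/n = 4106 − 3600 = 506
Sxy = Σxy − (Σx)(Σy)/n = 1042.2 − 933 = 109.2
b = Sxy/Sxx = 109.2/506 = 0.215810
a = ȳ − b·x̄ = 7.775 − 0.215810·30 = 1.300692
ŷ(26) = a + b·26 = 1.300692 + 0.215810·26 = 6.911759

6.912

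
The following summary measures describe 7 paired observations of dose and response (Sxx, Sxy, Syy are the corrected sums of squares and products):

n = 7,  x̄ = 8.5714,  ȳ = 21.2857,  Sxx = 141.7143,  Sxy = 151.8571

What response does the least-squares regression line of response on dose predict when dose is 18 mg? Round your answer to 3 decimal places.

31.389

b = Sxy/Sxx = 151.8571/141.7143 = 1.071572
a = ȳ − b·x̄ = 21.2857 − 1.071572·8.5714 = 12.100826
ŷ(18) = a + b·18 = 12.100826 + 1.071572·18 = 31.389125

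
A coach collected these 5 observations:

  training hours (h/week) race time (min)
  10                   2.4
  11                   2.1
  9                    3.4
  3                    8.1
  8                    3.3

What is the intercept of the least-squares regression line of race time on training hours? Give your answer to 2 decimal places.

n = 5, Σx = 41, Σy = 19.3, Σxy = 128.4, Σx² = 375
Sxx = Σx² − (Σx)²/n = 375 − 336.2 = 38.8
Sxy = Σxy − (Σx)(Σy)/n = 128.4 − 158.26 = -29.86
b = Sxy/Sxx = -29.86/38.8 = -0.769588
a = ȳ − b·x̄ = 3.86 − (-0.769588)·8.2 = 10.170619

10.17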